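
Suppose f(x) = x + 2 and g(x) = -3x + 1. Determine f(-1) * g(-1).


f(-1) = 1
g(-1) = 4
Product = 4

4


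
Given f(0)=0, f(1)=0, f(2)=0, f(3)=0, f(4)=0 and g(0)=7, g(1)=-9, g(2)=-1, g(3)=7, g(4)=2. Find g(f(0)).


f(0) = 0
g(0) = 7

7


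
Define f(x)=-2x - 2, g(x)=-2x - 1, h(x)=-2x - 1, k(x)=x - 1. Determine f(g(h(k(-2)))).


k(-2) = -3
h(-3) = 5
g(5) = -11
f(-11) = 20

20


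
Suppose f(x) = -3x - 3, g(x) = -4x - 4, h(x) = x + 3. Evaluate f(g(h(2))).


h(2) = 5
g(5) = -24
f(-24) = 69

69


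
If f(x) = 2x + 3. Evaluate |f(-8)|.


13


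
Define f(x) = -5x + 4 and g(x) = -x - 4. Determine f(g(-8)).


-16


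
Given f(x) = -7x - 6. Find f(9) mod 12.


f(9) = -69
-69 mod 12 = 3

3


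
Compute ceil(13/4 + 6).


13/4 = 3.25
3.25 + 6 = 9.25
ceil(9.25) = 10

10


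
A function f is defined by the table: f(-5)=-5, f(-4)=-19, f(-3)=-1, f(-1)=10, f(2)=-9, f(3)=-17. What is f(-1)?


Reading from the table at x = -1

10


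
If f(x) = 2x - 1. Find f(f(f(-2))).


-23


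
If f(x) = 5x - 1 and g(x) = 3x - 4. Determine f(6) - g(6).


f(6) = 29
g(6) = 14
Difference = 15

15


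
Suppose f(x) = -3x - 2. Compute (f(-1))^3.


1


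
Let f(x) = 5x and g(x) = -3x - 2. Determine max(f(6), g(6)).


f(6) = 30
g(6) = -20
max = 30

30


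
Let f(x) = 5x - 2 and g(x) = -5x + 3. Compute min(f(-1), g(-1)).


-7


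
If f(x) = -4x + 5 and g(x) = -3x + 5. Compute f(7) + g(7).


f(7) = -23
g(7) = -16
Sum = -39

-39


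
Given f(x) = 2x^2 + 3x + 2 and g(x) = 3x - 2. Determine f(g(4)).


g(4) = 10
f(10) = 2*(10)^2 + 3*(10) + 2 = 232

232


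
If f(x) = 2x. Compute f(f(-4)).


f(-4) = -8
f(-8) = -16

-16


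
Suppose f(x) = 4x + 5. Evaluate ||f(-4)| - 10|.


f(-4) = -11
|-11| = 11
|11 - 10| = 1

1


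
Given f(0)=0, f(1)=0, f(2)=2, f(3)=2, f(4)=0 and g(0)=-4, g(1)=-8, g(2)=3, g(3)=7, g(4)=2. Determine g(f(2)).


f(2) = 2
g(2) = 3

3


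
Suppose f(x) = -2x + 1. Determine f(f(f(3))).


f(3) = -5
f(-5) = 11
f(11) = -21

-21


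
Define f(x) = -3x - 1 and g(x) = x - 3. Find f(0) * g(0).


f(0) = -1
g(0) = -3
Product = 3

3


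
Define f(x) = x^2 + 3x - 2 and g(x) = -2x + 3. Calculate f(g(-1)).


g(-1) = 5
f(5) = 1*(5)^2 + 3*(5) - 2 = 38

38


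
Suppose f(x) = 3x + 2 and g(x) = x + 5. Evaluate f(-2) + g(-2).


f(-2) = -4
g(-2) = 3
Sum = -1

-1


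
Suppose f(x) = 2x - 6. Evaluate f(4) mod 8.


f(4) = 2
2 mod 8 = 2

2


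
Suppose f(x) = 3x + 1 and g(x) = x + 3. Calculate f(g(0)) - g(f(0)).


f(g(0)) = 10
g(f(0)) = 4
Difference = 6

6


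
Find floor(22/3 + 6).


13


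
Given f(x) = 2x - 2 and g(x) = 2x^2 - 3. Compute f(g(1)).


g(1) = -1
f(-1) = -4

-4


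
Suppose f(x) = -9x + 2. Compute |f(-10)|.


f(-10) = 92
|92| = 92

92


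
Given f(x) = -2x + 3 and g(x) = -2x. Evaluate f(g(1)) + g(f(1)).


f(g(1)) = 7
g(f(1)) = -2
Sum = 5

5


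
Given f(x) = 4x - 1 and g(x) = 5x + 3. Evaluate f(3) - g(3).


f(3) = 11
g(3) = 18
Difference = -7

-7


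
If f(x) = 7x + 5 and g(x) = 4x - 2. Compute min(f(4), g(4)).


f(4) = 33
g(4) = 14
min = 14

14


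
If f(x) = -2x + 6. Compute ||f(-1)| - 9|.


f(-1) = 8
|8| = 8
|8 - 9| = 1

1


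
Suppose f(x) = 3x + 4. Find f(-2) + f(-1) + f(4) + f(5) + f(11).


f(-2) = -2
f(-1) = 1
f(4) = 16
f(5) = 19
f(11) = 37
Sum = 71

71


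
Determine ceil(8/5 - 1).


8/5 = 1.6
1.6 - 1 = 0.6
ceil(0.6) = 1

1


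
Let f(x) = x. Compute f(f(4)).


f(4) = 4
f(4) = 4

4


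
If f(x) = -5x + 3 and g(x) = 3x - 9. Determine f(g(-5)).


g(-5) = -24
f(-24) = 123

123


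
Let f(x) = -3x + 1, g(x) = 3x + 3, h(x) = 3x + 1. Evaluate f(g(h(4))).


h(4) = 13
g(13) = 42
f(42) = -125

-125


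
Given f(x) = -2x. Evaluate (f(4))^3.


f(4) = -8
(-8)^3 = -512

-512


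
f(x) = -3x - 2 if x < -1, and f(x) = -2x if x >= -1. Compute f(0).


0


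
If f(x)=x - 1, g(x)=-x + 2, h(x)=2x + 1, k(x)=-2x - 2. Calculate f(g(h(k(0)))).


k(0) = -2
h(-2) = -3
g(-3) = 5
f(5) = 4

4


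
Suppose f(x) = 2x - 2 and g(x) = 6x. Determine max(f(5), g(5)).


30


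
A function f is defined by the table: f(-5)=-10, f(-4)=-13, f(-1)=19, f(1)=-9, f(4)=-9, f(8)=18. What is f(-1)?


Reading from the table at x = -1

19


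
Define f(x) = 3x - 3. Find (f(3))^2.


f(3) = 6
(6)^2 = 36

36


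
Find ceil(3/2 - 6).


3/2 = 1.5
1.5 - 6 = -4.5
ceil(-4.5) = -4

-4


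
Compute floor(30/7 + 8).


30/7 = 4.2857
4.2857 + 8 = 12.2857
floor(12.2857) = 12

12


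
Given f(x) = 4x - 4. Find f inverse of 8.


Solve 4x - 4 = 8
x = (8 + 4) / 4 = 3

3


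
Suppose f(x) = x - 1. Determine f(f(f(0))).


f(0) = -1
f(-1) = -2
f(-2) = -3

-3


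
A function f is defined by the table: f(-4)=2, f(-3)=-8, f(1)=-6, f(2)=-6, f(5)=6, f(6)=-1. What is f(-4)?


Reading from the table at x = -4

2


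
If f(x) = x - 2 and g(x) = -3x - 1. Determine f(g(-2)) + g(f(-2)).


f(g(-2)) = 3
g(f(-2)) = 11
Sum = 14

14


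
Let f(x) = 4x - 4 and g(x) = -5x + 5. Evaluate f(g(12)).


g(12) = -55
f(-55) = -224

-224


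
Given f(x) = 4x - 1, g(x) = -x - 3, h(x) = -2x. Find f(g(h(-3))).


h(-3) = 6
g(6) = -9
f(-9) = -37

-37


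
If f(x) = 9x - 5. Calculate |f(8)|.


67


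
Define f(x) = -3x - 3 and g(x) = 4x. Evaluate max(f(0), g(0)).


f(0) = -3
g(0) = 0
max = 0

0


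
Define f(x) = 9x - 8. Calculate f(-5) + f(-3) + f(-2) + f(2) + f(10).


f(-5) = -53
f(-3) = -35
f(-2) = -26
f(2) = 10
f(10) = 82
Sum = -22

-22


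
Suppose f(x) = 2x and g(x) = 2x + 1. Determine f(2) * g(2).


20


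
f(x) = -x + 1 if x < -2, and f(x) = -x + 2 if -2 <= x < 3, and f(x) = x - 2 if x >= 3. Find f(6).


6 satisfies x >= 3
f(6) = 4

4


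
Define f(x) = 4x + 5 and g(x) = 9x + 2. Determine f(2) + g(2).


f(2) = 13
g(2) = 20
Sum = 33

33


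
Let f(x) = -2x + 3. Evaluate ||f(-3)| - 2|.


f(-3) = 9
|9| = 9
|9 - 2| = 7

7


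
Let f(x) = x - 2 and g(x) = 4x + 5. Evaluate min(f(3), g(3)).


f(3) = 1
g(3) = 17
min = 1

1


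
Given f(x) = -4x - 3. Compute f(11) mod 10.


f(11) = -47
-47 mod 10 = 3

3


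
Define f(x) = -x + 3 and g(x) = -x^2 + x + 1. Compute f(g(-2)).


8


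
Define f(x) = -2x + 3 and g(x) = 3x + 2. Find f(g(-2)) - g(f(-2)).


f(g(-2)) = 11
g(f(-2)) = 23
Difference = -12

-12


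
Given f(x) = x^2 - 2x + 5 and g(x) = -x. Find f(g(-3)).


g(-3) = 3
f(3) = 1*(3)^2 - 2*(3) + 5 = 8

8


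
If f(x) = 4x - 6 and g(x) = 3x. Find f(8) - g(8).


f(8) = 26
g(8) = 24
Difference = 2

2


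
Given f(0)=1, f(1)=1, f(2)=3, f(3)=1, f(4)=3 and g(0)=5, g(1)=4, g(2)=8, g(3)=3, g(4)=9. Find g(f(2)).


3


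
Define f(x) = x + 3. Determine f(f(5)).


f(5) = 8
f(8) = 11

11


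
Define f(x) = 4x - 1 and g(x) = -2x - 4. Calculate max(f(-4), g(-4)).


f(-4) = -17
g(-4) = 4
max = 4

4


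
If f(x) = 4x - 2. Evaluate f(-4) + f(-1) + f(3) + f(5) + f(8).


f(-4) = -18
f(-1) = -6
f(3) = 10
f(5) = 18
f(8) = 30
Sum = 34

34


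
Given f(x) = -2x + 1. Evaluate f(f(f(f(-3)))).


f(-3) = 7
f(7) = -13
f(-13) = 27
f(27) = -53

-53


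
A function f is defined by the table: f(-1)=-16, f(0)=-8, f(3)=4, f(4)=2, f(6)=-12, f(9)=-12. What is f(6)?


Reading from the table at x = 6

-12


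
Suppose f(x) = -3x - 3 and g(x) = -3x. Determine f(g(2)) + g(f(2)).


f(g(2)) = 15
g(f(2)) = 27
Sum = 42

42


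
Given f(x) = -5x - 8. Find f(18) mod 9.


f(18) = -98
-98 mod 9 = 1

1


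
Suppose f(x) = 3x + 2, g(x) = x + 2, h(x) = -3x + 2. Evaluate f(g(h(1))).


h(1) = -1
g(-1) = 1
f(1) = 5

5


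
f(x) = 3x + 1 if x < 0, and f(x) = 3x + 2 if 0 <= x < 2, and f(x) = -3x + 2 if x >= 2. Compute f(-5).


-14


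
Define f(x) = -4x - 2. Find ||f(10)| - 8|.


f(10) = -42
|-42| = 42
|42 - 8| = 34

34


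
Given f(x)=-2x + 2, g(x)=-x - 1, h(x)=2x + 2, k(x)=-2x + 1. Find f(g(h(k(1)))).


4


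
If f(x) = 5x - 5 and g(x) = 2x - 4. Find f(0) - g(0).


f(0) = -5
g(0) = -4
Difference = -1

-1


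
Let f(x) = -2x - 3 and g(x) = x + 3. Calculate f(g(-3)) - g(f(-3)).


f(g(-3)) = -3
g(f(-3)) = 6
Difference = -9

-9


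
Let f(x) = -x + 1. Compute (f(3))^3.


f(3) = -2
(-2)^3 = -8

-8


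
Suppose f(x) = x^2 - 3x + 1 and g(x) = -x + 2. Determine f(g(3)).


g(3) = -1
f(-1) = 1*(-1)^2 - 3*(-1) + 1 = 5

5


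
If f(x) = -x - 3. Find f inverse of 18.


Solve -x - 3 = 18
x = (18 + 3) / (-1) = -21

-21


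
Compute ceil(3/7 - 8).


3/7 = 0.4286
0.4286 - 8 = -7.5714
ceil(-7.5714) = -7

-7


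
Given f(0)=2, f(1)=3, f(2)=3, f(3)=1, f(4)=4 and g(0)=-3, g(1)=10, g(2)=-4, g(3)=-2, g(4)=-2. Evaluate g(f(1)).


f(1) = 3
g(3) = -2

-2


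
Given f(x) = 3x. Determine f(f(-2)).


f(-2) = -6
f(-6) = -18

-18


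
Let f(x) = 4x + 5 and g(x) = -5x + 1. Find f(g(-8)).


g(-8) = 41
f(41) = 169

169


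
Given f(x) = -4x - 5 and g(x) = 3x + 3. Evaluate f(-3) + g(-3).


1


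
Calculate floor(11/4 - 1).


11/4 = 2.75
2.75 - 1 = 1.75
floor(1.75) = 1

1


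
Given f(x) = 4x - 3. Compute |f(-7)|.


f(-7) = -31
|-31| = 31

31


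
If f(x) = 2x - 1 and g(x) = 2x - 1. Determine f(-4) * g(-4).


f(-4) = -9
g(-4) = -9
Product = 81

81


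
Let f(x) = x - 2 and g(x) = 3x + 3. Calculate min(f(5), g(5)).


f(5) = 3
g(5) = 18
min = 3

3


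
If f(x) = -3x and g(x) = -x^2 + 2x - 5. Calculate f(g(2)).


g(2) = -5
f(-5) = 15

15


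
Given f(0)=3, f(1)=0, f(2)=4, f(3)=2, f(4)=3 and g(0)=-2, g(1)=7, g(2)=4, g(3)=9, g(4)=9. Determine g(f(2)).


f(2) = 4
g(4) = 9

9


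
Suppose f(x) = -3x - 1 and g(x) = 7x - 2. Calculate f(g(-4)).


g(-4) = -30
f(-30) = 89

89


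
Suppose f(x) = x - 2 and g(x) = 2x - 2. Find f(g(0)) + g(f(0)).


f(g(0)) = -4
g(f(0)) = -6
Sum = -10

-10


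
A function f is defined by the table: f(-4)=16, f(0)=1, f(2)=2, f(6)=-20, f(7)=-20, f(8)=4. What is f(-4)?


Reading from the table at x = -4

16


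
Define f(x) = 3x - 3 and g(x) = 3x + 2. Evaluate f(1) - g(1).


f(1) = 0
g(1) = 5
Difference = -5

-5


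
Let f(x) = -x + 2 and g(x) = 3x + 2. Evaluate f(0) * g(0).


f(0) = 2
g(0) = 2
Product = 4

4


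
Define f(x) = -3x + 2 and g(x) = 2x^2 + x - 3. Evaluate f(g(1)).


g(1) = 0
f(0) = 2

2


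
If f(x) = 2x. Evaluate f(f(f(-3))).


f(-3) = -6
f(-6) = -12
f(-12) = -24

-24


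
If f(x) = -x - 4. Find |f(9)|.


f(9) = -13
|-13| = 13

13


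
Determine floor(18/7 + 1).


18/7 = 2.5714
2.5714 + 1 = 3.5714
floor(3.5714) = 3

3


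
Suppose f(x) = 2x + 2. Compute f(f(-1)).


f(-1) = 0
f(0) = 2

2


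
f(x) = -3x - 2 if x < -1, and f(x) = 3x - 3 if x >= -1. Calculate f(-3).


-3 satisfies x < -1
f(-3) = 7

7


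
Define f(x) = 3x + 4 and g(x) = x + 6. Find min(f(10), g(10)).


16


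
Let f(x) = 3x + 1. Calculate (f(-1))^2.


f(-1) = -2
(-2)^2 = 4

4


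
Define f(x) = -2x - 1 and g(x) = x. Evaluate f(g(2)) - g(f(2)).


f(g(2)) = -5
g(f(2)) = -5
Difference = 0

0


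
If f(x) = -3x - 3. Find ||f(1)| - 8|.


f(1) = -6
|-6| = 6
|6 - 8| = 2

2


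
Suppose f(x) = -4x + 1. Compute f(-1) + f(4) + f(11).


-53


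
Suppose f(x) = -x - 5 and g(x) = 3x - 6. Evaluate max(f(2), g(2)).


f(2) = -7
g(2) = 0
max = 0

0


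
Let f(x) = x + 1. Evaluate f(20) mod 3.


0


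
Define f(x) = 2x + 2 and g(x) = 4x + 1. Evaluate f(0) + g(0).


f(0) = 2
g(0) = 1
Sum = 3

3


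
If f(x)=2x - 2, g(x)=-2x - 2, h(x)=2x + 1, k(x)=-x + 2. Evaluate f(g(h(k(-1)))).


k(-1) = 3
h(3) = 7
g(7) = -16
f(-16) = -34

-34


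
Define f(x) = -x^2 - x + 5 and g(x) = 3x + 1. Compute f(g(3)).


g(3) = 10
f(10) = (-1)*(10)^2 - 1*(10) + 5 = -105

-105


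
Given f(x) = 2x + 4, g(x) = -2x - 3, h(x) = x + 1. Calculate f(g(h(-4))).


h(-4) = -3
g(-3) = 3
f(3) = 10

10


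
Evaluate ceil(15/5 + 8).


15/5 = 3
3 + 8 = 11
ceil(11) = 11

11


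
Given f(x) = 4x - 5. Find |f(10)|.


35


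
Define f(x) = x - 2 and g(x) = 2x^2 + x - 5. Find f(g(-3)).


g(-3) = 10
f(10) = 8

8


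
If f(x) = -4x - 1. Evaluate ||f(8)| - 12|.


21


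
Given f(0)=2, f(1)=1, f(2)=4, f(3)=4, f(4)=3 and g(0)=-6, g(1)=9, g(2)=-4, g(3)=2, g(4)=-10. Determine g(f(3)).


f(3) = 4
g(4) = -10

-10


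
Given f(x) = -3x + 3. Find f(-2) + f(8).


f(-2) = 9
f(8) = -21
Sum = -12

-12


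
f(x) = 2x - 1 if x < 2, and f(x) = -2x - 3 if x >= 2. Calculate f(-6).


-6 satisfies x < 2
f(-6) = -13

-13


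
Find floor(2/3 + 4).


2/3 = 0.6667
0.6667 + 4 = 4.6667
floor(4.6667) = 4

4


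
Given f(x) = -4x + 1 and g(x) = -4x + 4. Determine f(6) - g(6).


-3


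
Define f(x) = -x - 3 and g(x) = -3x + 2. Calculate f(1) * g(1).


f(1) = -4
g(1) = -1
Product = 4

4


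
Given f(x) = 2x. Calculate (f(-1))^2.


f(-1) = -2
(-2)^2 = 4

4


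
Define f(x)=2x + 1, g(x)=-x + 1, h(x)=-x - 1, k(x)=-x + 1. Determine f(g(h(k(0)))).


k(0) = 1
h(1) = -2
g(-2) = 3
f(3) = 7

7


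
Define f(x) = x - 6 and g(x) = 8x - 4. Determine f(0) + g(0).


f(0) = -6
g(0) = -4
Sum = -10

-10


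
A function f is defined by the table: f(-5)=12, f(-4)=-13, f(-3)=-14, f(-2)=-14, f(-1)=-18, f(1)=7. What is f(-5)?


Reading from the table at x = -5

12


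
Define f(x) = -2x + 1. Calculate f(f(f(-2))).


f(-2) = 5
f(5) = -9
f(-9) = 19

19


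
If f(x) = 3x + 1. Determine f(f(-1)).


-5


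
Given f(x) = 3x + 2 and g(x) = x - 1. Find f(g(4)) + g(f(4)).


f(g(4)) = 11
g(f(4)) = 13
Sum = 24

24


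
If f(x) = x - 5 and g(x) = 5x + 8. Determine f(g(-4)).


g(-4) = -12
f(-12) = -17

-17


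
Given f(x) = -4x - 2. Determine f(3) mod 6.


f(3) = -14
-14 mod 6 = 4

4


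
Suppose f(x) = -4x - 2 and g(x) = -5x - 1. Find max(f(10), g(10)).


f(10) = -42
g(10) = -51
max = -42

-42


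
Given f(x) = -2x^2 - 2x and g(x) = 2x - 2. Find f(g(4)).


-84


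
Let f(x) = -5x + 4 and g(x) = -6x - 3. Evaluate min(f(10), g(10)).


f(10) = -46
g(10) = -63
min = -63

-63


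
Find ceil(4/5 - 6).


-5


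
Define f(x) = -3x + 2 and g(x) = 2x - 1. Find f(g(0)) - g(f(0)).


f(g(0)) = 5
g(f(0)) = 3
Difference = 2

2


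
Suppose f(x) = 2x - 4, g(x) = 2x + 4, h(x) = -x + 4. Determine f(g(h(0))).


20


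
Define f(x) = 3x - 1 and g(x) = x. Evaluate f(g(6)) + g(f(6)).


f(g(6)) = 17
g(f(6)) = 17
Sum = 34

34


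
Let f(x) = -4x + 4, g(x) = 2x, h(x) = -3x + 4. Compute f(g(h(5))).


h(5) = -11
g(-11) = -22
f(-22) = 92

92


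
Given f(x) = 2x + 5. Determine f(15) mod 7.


f(15) = 35
35 mod 7 = 0

0


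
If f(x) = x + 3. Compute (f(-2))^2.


f(-2) = 1
(1)^2 = 1

1


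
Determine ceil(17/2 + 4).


17/2 = 8.5
8.5 + 4 = 12.5
ceil(12.5) = 13

13


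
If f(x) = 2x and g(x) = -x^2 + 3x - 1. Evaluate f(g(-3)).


g(-3) = -19
f(-19) = -38

-38


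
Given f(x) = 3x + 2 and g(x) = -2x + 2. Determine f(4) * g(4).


-84


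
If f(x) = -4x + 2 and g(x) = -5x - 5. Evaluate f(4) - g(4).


f(4) = -14
g(4) = -25
Difference = 11

11


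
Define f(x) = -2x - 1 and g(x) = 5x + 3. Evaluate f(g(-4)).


g(-4) = -17
f(-17) = 33

33


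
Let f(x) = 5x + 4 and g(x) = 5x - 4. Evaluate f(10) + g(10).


f(10) = 54
g(10) = 46
Sum = 100

100


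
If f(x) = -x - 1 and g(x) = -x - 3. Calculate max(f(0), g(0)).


f(0) = -1
g(0) = -3
max = -1

-1


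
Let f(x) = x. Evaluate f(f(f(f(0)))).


f(0) = 0
f(0) = 0
f(0) = 0
f(0) = 0

0


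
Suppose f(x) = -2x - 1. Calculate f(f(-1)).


f(-1) = 1
f(1) = -3

-3


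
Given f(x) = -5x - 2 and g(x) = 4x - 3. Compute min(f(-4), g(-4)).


f(-4) = 18
g(-4) = -19
min = -19

-19


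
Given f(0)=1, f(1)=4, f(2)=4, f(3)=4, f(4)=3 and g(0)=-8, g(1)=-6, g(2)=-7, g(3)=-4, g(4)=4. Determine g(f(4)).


f(4) = 3
g(3) = -4

-4


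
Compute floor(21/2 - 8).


21/2 = 10.5
10.5 - 8 = 2.5
floor(2.5) = 2

2


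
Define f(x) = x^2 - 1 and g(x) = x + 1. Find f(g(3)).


g(3) = 4
f(4) = 1*(4)^2 - 1 = 15

15


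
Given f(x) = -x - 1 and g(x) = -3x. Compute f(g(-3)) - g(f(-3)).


f(g(-3)) = -10
g(f(-3)) = -6
Difference = -4

-4


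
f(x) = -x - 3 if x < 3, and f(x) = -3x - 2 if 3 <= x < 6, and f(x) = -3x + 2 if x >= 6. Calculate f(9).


-25


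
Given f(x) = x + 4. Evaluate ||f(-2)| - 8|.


f(-2) = 2
|2| = 2
|2 - 8| = 6

6


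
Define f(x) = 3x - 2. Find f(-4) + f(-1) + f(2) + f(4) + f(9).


f(-4) = -14
f(-1) = -5
f(2) = 4
f(4) = 10
f(9) = 25
Sum = 20

20


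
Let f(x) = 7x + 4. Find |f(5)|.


39


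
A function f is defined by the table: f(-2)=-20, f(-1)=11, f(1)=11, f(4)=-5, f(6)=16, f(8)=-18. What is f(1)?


Reading from the table at x = 1

11


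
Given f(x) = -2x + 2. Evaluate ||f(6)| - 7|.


f(6) = -10
|-10| = 10
|10 - 7| = 3

3


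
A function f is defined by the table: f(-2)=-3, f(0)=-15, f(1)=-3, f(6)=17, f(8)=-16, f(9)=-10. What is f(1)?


-3


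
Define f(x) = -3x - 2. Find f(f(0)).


4


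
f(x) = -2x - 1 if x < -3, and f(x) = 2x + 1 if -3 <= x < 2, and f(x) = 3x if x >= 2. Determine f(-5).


-5 satisfies x < -3
f(-5) = 9

9


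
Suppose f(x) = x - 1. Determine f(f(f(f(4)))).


f(4) = 3
f(3) = 2
f(2) = 1
f(1) = 0

0


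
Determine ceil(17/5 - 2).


17/5 = 3.4
3.4 - 2 = 1.4
ceil(1.4) = 2

2


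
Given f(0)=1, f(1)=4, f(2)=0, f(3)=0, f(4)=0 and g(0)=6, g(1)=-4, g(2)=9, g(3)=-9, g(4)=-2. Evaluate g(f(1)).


-2


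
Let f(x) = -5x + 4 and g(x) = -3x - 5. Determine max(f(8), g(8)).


-29


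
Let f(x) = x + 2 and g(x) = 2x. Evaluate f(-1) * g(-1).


f(-1) = 1
g(-1) = -2
Product = -2

-2


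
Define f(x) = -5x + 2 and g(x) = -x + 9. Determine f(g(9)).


2


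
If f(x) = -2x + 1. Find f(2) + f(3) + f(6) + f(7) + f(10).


-51


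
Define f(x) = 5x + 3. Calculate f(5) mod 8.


4


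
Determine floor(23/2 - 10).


23/2 = 11.5
11.5 - 10 = 1.5
floor(1.5) = 1

1


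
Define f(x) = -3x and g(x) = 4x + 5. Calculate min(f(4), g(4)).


f(4) = -12
g(4) = 21
min = -12

-12


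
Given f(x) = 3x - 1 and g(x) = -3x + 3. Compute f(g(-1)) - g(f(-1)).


f(g(-1)) = 17
g(f(-1)) = 15
Difference = 2

2


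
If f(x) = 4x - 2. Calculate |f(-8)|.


f(-8) = -34
|-34| = 34

34


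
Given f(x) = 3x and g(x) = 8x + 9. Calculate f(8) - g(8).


-49


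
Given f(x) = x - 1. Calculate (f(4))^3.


f(4) = 3
(3)^3 = 27

27


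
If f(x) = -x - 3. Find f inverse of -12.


Solve -x - 3 = -12
x = (-12 + 3) / (-1) = 9

9


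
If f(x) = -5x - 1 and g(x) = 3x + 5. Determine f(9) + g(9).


f(9) = -46
g(9) = 32
Sum = -14

-14


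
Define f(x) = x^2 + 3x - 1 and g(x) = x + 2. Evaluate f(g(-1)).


3


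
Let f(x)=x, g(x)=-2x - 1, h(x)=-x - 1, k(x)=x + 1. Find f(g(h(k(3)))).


9


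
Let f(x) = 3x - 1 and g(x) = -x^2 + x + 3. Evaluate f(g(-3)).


g(-3) = -9
f(-9) = -28

-28


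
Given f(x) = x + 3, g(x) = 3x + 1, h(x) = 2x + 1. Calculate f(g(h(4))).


h(4) = 9
g(9) = 28
f(28) = 31

31


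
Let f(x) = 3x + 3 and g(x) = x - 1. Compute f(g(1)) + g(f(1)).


f(g(1)) = 3
g(f(1)) = 5
Sum = 8

8


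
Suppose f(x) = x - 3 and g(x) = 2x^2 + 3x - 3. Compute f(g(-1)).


g(-1) = -4
f(-4) = -7

-7


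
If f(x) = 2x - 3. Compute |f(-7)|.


f(-7) = -17
|-17| = 17

17


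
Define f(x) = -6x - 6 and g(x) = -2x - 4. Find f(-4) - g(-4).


f(-4) = 18
g(-4) = 4
Difference = 14

14


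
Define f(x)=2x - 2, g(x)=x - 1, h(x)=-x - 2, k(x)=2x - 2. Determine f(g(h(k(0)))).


k(0) = -2
h(-2) = 0
g(0) = -1
f(-1) = -4

-4


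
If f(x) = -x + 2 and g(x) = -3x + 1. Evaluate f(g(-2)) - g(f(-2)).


6


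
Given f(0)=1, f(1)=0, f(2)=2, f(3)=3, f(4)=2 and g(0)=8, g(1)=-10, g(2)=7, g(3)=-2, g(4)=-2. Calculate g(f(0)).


-10


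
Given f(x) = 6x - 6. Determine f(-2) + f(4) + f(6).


f(-2) = -18
f(4) = 18
f(6) = 30
Sum = 30

30


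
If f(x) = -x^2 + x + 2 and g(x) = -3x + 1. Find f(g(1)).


-4


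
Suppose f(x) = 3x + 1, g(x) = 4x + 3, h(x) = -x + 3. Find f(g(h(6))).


-26


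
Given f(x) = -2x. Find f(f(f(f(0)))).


f(0) = 0
f(0) = 0
f(0) = 0
f(0) = 0

0


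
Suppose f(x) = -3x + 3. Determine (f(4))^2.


f(4) = -9
(-9)^2 = 81

81


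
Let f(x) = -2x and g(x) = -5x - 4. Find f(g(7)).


g(7) = -39
f(-39) = 78

78


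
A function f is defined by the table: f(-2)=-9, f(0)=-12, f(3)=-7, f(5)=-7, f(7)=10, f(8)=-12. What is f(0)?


Reading from the table at x = 0

-12


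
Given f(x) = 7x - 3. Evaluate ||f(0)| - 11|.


f(0) = -3
|-3| = 3
|3 - 11| = 8

8


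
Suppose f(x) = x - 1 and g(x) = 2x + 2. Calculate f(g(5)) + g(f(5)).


f(g(5)) = 11
g(f(5)) = 10
Sum = 21

21


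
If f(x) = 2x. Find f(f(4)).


f(4) = 8
f(8) = 16

16


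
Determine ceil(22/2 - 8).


3


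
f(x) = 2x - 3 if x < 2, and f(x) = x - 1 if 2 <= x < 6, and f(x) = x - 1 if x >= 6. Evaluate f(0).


0 satisfies x < 2
f(0) = -3

-3


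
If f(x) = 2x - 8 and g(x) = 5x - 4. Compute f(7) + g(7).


f(7) = 6
g(7) = 31
Sum = 37

37


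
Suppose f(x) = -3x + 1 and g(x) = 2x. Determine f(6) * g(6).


-204


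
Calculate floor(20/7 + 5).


20/7 = 2.8571
2.8571 + 5 = 7.8571
floor(7.8571) = 7

7


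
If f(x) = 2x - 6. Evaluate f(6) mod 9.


f(6) = 6
6 mod 9 = 6

6


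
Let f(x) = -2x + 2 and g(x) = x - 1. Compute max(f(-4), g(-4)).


f(-4) = 10
g(-4) = -5
max = 10

10


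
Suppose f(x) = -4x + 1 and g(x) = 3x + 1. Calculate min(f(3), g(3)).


f(3) = -11
g(3) = 10
min = -11

-11


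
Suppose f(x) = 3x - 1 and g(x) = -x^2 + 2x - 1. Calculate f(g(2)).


g(2) = -1
f(-1) = -4

-4


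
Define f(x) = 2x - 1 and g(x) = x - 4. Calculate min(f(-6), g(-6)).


f(-6) = -13
g(-6) = -10
min = -13

-13


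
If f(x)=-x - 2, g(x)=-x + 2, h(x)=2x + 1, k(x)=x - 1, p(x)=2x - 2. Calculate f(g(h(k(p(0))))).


p(0) = -2
k(-2) = -3
h(-3) = -5
g(-5) = 7
f(7) = -9

-9


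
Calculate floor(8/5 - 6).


8/5 = 1.6
1.6 - 6 = -4.4
floor(-4.4) = -5

-5


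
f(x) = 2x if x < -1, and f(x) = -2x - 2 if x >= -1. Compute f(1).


1 satisfies x >= -1
f(1) = -4

-4


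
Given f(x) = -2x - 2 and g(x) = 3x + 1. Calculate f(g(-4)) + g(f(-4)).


f(g(-4)) = 20
g(f(-4)) = 19
Sum = 39

39


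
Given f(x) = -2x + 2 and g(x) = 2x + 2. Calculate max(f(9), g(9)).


f(9) = -16
g(9) = 20
max = 20

20


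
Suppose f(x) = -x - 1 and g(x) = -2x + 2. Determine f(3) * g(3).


f(3) = -4
g(3) = -4
Product = 16

16


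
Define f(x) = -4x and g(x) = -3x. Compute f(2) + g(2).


f(2) = -8
g(2) = -6
Sum = -14

-14


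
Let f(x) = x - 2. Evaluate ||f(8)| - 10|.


4


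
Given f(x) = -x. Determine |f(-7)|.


f(-7) = 7
|7| = 7

7


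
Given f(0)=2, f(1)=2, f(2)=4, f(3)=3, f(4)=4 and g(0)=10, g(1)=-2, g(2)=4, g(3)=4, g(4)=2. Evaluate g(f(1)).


f(1) = 2
g(2) = 4

4


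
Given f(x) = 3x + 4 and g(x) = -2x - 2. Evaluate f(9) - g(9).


51


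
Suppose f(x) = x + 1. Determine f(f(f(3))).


f(3) = 4
f(4) = 5
f(5) = 6

6


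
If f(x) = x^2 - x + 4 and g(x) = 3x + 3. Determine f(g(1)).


34


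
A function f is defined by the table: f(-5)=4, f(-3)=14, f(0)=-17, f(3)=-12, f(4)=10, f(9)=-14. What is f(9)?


Reading from the table at x = 9

-14


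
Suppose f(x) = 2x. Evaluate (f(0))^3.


0


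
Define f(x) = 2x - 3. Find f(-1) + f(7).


f(-1) = -5
f(7) = 11
Sum = 6

6


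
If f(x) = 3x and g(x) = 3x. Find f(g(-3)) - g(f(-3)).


0


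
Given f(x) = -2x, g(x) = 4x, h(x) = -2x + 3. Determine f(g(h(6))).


h(6) = -9
g(-9) = -36
f(-36) = 72

72


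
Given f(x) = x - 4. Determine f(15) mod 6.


5


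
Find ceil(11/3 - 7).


11/3 = 3.6667
3.6667 - 7 = -3.3333
ceil(-3.3333) = -3

-3


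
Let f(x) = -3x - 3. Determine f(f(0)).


6


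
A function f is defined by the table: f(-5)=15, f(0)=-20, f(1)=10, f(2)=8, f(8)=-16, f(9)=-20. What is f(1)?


Reading from the table at x = 1

10


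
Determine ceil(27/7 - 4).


27/7 = 3.8571
3.8571 - 4 = -0.1429
ceil(-0.1429) = 0

0


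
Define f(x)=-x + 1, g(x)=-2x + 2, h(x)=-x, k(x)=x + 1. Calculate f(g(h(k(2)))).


k(2) = 3
h(3) = -3
g(-3) = 8
f(8) = -7

-7


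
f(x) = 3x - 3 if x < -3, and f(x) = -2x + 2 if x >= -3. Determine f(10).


-18


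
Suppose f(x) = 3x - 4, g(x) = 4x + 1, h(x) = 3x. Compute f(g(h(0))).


h(0) = 0
g(0) = 1
f(1) = -1

-1


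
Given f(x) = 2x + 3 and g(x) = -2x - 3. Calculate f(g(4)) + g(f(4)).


f(g(4)) = -19
g(f(4)) = -25
Sum = -44

-44


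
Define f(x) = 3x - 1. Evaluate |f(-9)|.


f(-9) = -28
|-28| = 28

28


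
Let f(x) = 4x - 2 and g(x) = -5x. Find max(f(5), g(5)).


f(5) = 18
g(5) = -25
max = 18

18


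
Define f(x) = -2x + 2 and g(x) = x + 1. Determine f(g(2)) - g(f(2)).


f(g(2)) = -4
g(f(2)) = -1
Difference = -3

-3


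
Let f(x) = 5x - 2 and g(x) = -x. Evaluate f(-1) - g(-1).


f(-1) = -7
g(-1) = 1
Difference = -8

-8


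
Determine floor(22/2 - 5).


6


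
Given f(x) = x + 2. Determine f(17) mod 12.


7


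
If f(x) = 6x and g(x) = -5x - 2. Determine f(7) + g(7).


f(7) = 42
g(7) = -37
Sum = 5

5


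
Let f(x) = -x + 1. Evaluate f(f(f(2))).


f(2) = -1
f(-1) = 2
f(2) = -1

-1


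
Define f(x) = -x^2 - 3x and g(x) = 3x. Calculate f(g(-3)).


g(-3) = -9
f(-9) = (-1)*(-9)^2 - 3*(-9) = -54

-54


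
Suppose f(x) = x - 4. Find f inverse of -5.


-1


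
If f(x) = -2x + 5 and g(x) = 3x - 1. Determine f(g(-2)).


g(-2) = -7
f(-7) = 19

19


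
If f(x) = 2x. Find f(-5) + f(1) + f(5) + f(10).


f(-5) = -10
f(1) = 2
f(5) = 10
f(10) = 20
Sum = 22

22


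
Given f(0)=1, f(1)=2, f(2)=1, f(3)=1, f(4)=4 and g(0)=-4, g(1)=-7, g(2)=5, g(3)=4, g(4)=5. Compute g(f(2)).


f(2) = 1
g(1) = -7

-7


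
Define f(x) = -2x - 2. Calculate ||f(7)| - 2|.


f(7) = -16
|-16| = 16
|16 - 2| = 14

14


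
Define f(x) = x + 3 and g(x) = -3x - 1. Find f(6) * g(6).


f(6) = 9
g(6) = -19
Product = -171

-171


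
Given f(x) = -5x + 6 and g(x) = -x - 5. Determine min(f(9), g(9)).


f(9) = -39
g(9) = -14
min = -39

-39


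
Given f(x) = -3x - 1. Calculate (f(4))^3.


f(4) = -13
(-13)^3 = -2197

-2197


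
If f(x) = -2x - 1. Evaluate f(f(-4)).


-15


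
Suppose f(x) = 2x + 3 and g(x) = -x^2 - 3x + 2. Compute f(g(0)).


g(0) = 2
f(2) = 7

7


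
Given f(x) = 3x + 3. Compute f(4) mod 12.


3


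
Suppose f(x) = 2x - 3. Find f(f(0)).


f(0) = -3
f(-3) = -9

-9


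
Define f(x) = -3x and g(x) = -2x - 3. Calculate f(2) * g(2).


f(2) = -6
g(2) = -7
Product = 42

42


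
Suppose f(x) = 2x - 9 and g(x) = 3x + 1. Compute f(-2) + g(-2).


f(-2) = -13
g(-2) = -5
Sum = -18

-18


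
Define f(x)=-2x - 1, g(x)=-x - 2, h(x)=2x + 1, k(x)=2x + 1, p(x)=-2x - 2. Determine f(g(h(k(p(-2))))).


p(-2) = 2
k(2) = 5
h(5) = 11
g(11) = -13
f(-13) = 25

25


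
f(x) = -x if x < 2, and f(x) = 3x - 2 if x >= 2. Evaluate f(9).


25


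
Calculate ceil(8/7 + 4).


8/7 = 1.1429
1.1429 + 4 = 5.1429
ceil(5.1429) = 6

6


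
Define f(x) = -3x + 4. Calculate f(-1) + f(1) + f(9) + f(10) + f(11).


f(-1) = 7
f(1) = 1
f(9) = -23
f(10) = -26
f(11) = -29
Sum = -70

-70


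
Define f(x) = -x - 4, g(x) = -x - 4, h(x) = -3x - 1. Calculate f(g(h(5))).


h(5) = -16
g(-16) = 12
f(12) = -16

-16


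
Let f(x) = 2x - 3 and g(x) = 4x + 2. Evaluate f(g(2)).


g(2) = 10
f(10) = 17

17


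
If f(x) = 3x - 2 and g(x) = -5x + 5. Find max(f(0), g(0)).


5


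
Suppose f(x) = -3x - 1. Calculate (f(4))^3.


f(4) = -13
(-13)^3 = -2197

-2197


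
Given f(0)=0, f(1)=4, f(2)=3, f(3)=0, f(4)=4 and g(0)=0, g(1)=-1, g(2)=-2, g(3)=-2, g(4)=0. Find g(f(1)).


f(1) = 4
g(4) = 0

0


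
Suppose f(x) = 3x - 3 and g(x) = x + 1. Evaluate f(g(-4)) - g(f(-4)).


f(g(-4)) = -12
g(f(-4)) = -14
Difference = 2

2


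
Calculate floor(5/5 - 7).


5/5 = 1
1 - 7 = -6
floor(-6) = -6

-6


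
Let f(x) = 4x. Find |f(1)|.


f(1) = 4
|4| = 4

4


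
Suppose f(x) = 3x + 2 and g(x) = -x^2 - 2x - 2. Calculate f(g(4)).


g(4) = -26
f(-26) = -76

-76


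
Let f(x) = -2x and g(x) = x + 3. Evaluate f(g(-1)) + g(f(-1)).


f(g(-1)) = -4
g(f(-1)) = 5
Sum = 1

1


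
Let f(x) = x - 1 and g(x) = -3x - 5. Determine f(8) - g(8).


f(8) = 7
g(8) = -29
Difference = 36

36


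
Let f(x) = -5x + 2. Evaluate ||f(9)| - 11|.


f(9) = -43
|-43| = 43
|43 - 11| = 32

32


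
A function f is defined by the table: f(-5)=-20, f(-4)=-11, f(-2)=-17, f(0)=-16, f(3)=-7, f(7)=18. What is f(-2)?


Reading from the table at x = -2

-17


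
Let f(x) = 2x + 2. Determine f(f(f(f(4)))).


f(4) = 10
f(10) = 22
f(22) = 46
f(46) = 94

94


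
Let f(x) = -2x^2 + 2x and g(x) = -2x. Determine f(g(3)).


g(3) = -6
f(-6) = (-2)*(-6)^2 + 2*(-6) = -84

-84


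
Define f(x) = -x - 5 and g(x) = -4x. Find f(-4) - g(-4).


f(-4) = -1
g(-4) = 16
Difference = -17

-17


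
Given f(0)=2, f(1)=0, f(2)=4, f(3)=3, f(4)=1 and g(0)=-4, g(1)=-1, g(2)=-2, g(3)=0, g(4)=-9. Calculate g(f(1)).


-4


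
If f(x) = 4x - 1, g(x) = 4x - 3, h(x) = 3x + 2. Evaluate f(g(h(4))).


211


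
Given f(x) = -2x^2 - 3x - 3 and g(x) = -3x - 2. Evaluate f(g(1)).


g(1) = -5
f(-5) = (-2)*(-5)^2 - 3*(-5) - 3 = -38

-38


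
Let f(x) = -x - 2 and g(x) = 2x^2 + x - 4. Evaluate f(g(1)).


g(1) = -1
f(-1) = -1

-1


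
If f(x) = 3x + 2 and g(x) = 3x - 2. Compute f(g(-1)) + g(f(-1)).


f(g(-1)) = -13
g(f(-1)) = -5
Sum = -18

-18


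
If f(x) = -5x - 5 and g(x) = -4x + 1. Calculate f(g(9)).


g(9) = -35
f(-35) = 170

170


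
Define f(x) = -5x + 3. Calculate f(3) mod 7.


f(3) = -12
-12 mod 7 = 2

2


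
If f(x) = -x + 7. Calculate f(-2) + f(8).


f(-2) = 9
f(8) = -1
Sum = 8

8


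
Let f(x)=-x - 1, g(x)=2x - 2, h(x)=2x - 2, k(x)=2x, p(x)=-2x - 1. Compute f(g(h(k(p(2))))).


p(2) = -5
k(-5) = -10
h(-10) = -22
g(-22) = -46
f(-46) = 45

45


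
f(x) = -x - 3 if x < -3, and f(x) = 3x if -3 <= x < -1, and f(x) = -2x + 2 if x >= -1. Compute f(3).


3 satisfies x >= -1
f(3) = -4

-4


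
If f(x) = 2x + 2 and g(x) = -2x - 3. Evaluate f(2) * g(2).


f(2) = 6
g(2) = -7
Product = -42

-42


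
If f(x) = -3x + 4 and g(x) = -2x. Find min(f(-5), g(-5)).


f(-5) = 19
g(-5) = 10
min = 10

10


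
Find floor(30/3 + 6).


30/3 = 10
10 + 6 = 16
floor(16) = 16

16


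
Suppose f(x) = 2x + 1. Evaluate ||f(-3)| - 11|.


f(-3) = -5
|-5| = 5
|5 - 11| = 6

6


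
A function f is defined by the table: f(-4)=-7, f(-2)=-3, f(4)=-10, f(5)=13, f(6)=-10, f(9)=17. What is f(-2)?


-3


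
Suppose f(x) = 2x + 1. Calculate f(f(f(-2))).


f(-2) = -3
f(-3) = -5
f(-5) = -9

-9


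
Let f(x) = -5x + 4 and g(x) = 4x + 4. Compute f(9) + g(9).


f(9) = -41
g(9) = 40
Sum = -1

-1


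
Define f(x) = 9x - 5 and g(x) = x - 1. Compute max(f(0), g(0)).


f(0) = -5
g(0) = -1
max = -1

-1


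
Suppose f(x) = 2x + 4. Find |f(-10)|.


16


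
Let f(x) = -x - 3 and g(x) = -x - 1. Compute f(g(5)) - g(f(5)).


f(g(5)) = 3
g(f(5)) = 7
Difference = -4

-4


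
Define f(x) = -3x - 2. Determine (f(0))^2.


f(0) = -2
(-2)^2 = 4

4


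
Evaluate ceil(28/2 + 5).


28/2 = 14
14 + 5 = 19
ceil(19) = 19

19


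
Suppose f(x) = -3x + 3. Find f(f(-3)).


f(-3) = 12
f(12) = -33

-33


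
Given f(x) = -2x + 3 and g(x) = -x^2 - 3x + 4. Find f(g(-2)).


g(-2) = 6
f(6) = -9

-9


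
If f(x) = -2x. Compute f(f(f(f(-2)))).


f(-2) = 4
f(4) = -8
f(-8) = 16
f(16) = -32

-32


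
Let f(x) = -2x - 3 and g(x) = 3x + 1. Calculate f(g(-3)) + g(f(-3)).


f(g(-3)) = 13
g(f(-3)) = 10
Sum = 23

23


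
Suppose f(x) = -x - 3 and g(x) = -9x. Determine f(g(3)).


g(3) = -27
f(-27) = 24

24


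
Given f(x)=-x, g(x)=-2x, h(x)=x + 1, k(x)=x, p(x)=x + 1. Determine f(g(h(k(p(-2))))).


p(-2) = -1
k(-1) = -1
h(-1) = 0
g(0) = 0
f(0) = 0

0


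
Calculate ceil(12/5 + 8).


12/5 = 2.4
2.4 + 8 = 10.4
ceil(10.4) = 11

11


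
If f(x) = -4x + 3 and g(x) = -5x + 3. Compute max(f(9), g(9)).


-33


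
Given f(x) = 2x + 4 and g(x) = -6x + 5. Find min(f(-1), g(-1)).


f(-1) = 2
g(-1) = 11
min = 2

2


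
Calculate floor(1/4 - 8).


1/4 = 0.25
0.25 - 8 = -7.75
floor(-7.75) = -8

-8


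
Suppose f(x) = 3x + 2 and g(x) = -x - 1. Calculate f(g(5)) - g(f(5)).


f(g(5)) = -16
g(f(5)) = -18
Difference = 2

2


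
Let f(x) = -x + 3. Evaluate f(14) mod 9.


f(14) = -11
-11 mod 9 = 7

7


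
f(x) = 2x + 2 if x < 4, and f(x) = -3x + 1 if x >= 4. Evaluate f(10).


10 satisfies x >= 4
f(10) = -29

-29


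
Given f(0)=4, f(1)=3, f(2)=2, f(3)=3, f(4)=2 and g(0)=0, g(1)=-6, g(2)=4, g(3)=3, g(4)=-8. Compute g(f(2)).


f(2) = 2
g(2) = 4

4


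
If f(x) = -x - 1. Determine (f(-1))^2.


0


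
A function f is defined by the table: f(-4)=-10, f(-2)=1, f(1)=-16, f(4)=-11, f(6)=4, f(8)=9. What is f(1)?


Reading from the table at x = 1

-16


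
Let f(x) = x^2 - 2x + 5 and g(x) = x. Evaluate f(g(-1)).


g(-1) = -1
f(-1) = 1*(-1)^2 - 2*(-1) + 5 = 8

8


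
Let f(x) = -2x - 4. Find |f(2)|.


8


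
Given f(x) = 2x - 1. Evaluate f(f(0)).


f(0) = -1
f(-1) = -3

-3


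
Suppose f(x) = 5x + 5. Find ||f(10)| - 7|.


f(10) = 55
|55| = 55
|55 - 7| = 48

48


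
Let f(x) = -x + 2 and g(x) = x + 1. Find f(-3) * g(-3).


f(-3) = 5
g(-3) = -2
Product = -10

-10


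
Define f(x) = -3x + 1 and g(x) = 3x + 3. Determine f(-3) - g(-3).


16


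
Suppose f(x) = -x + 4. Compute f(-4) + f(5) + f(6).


f(-4) = 8
f(5) = -1
f(6) = -2
Sum = 5

5


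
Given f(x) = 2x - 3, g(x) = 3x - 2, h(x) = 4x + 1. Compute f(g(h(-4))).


h(-4) = -15
g(-15) = -47
f(-47) = -97

-97


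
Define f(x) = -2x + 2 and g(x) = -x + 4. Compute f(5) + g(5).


f(5) = -8
g(5) = -1
Sum = -9

-9


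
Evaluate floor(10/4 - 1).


10/4 = 2.5
2.5 - 1 = 1.5
floor(1.5) = 1

1


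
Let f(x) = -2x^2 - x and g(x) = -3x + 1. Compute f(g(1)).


g(1) = -2
f(-2) = (-2)*(-2)^2 - 1*(-2) = -6

-6


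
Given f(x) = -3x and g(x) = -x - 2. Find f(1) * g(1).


f(1) = -3
g(1) = -3
Product = 9

9


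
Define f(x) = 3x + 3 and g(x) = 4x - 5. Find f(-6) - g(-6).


f(-6) = -15
g(-6) = -29
Difference = 14

14


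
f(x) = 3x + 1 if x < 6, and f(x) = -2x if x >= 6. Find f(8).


8 satisfies x >= 6
f(8) = -16

-16


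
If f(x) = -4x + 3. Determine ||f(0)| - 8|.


f(0) = 3
|3| = 3
|3 - 8| = 5

5


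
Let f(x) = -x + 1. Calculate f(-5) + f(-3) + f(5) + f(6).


1


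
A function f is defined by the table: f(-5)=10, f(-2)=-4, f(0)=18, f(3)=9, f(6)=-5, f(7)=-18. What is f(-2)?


Reading from the table at x = -2

-4


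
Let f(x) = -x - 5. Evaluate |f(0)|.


f(0) = -5
|-5| = 5

5


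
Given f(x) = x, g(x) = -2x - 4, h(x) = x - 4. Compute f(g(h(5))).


h(5) = 1
g(1) = -6
f(-6) = -6

-6


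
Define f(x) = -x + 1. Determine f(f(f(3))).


-2


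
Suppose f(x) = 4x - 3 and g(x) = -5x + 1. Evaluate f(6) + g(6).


f(6) = 21
g(6) = -29
Sum = -8

-8


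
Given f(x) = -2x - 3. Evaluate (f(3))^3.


f(3) = -9
(-9)^3 = -729

-729


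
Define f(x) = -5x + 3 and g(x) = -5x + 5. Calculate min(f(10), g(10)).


f(10) = -47
g(10) = -45
min = -47

-47


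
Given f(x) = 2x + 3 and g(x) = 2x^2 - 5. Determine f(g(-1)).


g(-1) = -3
f(-3) = -3

-3


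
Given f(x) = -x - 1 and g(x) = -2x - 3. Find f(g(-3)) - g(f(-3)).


f(g(-3)) = -4
g(f(-3)) = -7
Difference = 3

3


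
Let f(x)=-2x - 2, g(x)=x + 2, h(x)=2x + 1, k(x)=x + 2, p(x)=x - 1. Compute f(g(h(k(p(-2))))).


p(-2) = -3
k(-3) = -1
h(-1) = -1
g(-1) = 1
f(1) = -4

-4


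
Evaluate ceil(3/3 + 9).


10


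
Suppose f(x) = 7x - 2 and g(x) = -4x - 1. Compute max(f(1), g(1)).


f(1) = 5
g(1) = -5
max = 5

5


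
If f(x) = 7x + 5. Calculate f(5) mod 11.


f(5) = 40
40 mod 11 = 7

7


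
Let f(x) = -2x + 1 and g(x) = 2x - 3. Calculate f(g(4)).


g(4) = 5
f(5) = -9

-9


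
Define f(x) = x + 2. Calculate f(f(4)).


f(4) = 6
f(6) = 8

8


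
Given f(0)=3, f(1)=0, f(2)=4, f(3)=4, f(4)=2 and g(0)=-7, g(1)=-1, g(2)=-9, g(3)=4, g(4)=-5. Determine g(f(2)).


f(2) = 4
g(4) = -5

-5


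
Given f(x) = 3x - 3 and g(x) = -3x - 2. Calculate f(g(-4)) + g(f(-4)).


f(g(-4)) = 27
g(f(-4)) = 43
Sum = 70

70


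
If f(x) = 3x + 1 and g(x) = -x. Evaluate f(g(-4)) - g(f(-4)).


2


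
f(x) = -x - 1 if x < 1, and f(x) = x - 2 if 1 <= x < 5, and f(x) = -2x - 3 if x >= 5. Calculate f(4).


4 satisfies 1 <= x < 5
f(4) = 2

2


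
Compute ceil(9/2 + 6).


9/2 = 4.5
4.5 + 6 = 10.5
ceil(10.5) = 11

11


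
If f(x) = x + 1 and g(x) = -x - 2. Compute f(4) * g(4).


f(4) = 5
g(4) = -6
Product = -30

-30


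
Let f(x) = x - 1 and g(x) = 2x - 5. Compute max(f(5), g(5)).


f(5) = 4
g(5) = 5
max = 5

5


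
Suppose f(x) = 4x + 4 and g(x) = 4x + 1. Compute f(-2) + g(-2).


f(-2) = -4
g(-2) = -7
Sum = -11

-11


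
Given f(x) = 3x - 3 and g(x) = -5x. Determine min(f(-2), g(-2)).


f(-2) = -9
g(-2) = 10
min = -9

-9


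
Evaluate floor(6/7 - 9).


-9


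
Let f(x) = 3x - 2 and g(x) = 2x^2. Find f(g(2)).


g(2) = 8
f(8) = 22

22


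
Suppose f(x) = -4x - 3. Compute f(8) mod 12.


f(8) = -35
-35 mod 12 = 1

1


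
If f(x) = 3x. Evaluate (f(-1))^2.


f(-1) = -3
(-3)^2 = 9

9


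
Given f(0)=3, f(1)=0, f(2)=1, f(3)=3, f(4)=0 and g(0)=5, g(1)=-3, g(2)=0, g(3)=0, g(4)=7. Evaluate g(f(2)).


f(2) = 1
g(1) = -3

-3


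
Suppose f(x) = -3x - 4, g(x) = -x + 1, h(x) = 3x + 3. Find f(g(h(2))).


h(2) = 9
g(9) = -8
f(-8) = 20

20


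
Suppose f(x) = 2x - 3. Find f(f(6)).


f(6) = 9
f(9) = 15

15


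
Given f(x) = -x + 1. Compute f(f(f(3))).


-2


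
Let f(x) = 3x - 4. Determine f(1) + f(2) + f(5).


f(1) = -1
f(2) = 2
f(5) = 11
Sum = 12

12


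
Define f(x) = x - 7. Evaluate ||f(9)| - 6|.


f(9) = 2
|2| = 2
|2 - 6| = 4

4


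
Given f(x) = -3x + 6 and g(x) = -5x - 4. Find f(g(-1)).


g(-1) = 1
f(1) = 3

3


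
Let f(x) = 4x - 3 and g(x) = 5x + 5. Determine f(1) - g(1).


f(1) = 1
g(1) = 10
Difference = -9

-9


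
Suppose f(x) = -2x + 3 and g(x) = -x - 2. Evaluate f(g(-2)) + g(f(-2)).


f(g(-2)) = 3
g(f(-2)) = -9
Sum = -6

-6


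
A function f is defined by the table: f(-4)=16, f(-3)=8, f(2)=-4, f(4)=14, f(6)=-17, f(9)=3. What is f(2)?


Reading from the table at x = 2

-4


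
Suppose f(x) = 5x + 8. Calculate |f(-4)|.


f(-4) = -12
|-12| = 12

12


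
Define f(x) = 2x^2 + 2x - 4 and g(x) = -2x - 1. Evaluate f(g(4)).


g(4) = -9
f(-9) = 2*(-9)^2 + 2*(-9) - 4 = 140

140
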